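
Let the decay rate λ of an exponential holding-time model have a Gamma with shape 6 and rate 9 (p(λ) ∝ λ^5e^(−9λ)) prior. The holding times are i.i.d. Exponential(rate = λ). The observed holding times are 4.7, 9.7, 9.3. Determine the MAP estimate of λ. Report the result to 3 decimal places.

λ̂_MAP = 0.245

The Exponential(rate=λ) likelihood is ∝ λ^n e^(−λΣtᵢ). Here n = 3 and Σtᵢ = 4.7 + 9.7 + 9.3 = 23.7.
Posterior ∝ λ^5e^(−9λ) · λ^3e^(−23.7λ) = λ^8e^(−32.7λ), i.e. Gamma(9, 32.7).
Mode = (a−1)/b = 8/32.7 ≈ 0.245.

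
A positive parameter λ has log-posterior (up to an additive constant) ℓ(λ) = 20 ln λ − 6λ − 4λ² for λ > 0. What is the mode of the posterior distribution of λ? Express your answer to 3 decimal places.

λ̂_MAP = 1.250

ℓ'(λ) = 20/λ − 6 − 8λ. Setting this to zero and multiplying by λ: 8λ² + 6λ − 20 = 0.
λ = (−6 + √(6² + 4·8·20)) / (2·8) = (−6 + √676) / 16 = (−6 + 26)/16 = 5/4.
ℓ''(λ) = −20/λ² − 8 < 0, confirming a maximum.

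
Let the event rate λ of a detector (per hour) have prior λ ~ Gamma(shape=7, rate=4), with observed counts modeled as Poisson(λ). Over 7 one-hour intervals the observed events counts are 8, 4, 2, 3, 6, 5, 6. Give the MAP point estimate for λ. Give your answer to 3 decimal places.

Σxᵢ = 8+4+2+3+6+5+6 = 34, with n = 7.
Posterior ∝ λ^6e^(−4λ) · λ^34e^(−7λ) = λ^40e^(−11λ), i.e. Gamma(shape=41, rate=11).
The mode of a Gamma(a, b) with a ≥ 1 (shape–rate) is (a−1)/b = 40/11 ≈ 3.636.

λ̂_MAP = 3.636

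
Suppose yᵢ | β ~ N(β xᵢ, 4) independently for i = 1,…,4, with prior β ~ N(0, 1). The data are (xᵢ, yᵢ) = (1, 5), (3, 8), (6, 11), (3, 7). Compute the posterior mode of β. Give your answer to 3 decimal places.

β̂_MAP = 1.966

log p(β | y) = −Σ(yᵢ − βxᵢ)²/(2·4) − β²/(2·1) + const.
Setting the derivative to zero: Σxᵢ(yᵢ − βxᵢ)/4 − β/1 = 0, so β = Σxᵢyᵢ / (Σxᵢ² + σ²/τ²).
Σxᵢyᵢ = 1·5 + 3·8 + 6·11 + 3·7 = 116; Σxᵢ² = 55; σ²/τ² = 4.
β̂_MAP = 116 / (55 + 4) = 116/59 ≈ 1.966.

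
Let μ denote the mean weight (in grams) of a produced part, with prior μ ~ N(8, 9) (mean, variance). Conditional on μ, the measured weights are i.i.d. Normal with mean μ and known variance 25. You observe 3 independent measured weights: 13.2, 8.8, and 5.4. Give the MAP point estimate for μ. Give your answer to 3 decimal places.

n = 3; x̄ = (13.2 + 8.8 + 5.4)/3 = 27.4/3 = 137/15 ≈ 9.1333.
For a Normal prior and Normal likelihood with known variance, the posterior is Normal; its mode equals its mean, the precision-weighted average.
Prior precision 1/σ₀² = 1/9; data precision n/σ² = 3/25 = 0.12.
μ̂ = ((1/9)·8 + 0.12·(137/15)) / (1/9 + 0.12) = (2233/1125)/(52/225) = 2233/260 ≈ 8.588.

μ̂_MAP = 8.588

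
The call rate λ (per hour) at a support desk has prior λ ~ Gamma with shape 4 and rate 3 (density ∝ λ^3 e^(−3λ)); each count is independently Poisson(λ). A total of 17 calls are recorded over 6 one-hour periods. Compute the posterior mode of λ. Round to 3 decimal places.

Σxᵢ = 17, n = 6.
Posterior ∝ λ^3e^(−3λ) · λ^17e^(−6λ) = λ^20e^(−9λ), i.e. Gamma(shape=21, rate=9).
The mode of a Gamma(a, b) with a ≥ 1 (shape–rate) is (a−1)/b = 20/9 ≈ 2.222.

λ̂_MAP = 2.222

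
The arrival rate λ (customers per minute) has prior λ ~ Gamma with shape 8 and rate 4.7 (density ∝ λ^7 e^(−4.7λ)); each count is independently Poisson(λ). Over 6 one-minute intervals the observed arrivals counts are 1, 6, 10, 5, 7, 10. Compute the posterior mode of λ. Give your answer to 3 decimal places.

λ̂_MAP = 4.299

Σxᵢ = 1+6+10+5+7+10 = 39, with n = 6.
Posterior ∝ λ^7e^(−4.7λ) · λ^39e^(−6λ) = λ^46e^(−10.7λ), i.e. Gamma(shape=47, rate=10.7).
The mode of a Gamma(a, b) with a ≥ 1 (shape–rate) is (a−1)/b = 46/10.7 ≈ 4.299.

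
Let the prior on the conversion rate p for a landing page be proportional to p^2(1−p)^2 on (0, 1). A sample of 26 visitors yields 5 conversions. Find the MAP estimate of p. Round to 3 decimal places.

The prior density ∝ p^2(1−p)^2 is the kernel of Beta(3, 3).
Data: 5 successes in 26 trials. The binomial likelihood contributes p^5(1−p)^21, so the posterior is Beta(3+5, 3+21) = Beta(8, 24).
For Beta(a, b) with a, b > 1 the mode is (a−1)/(a+b−2) = 7/30 ≈ 0.233.

p̂_MAP = 0.233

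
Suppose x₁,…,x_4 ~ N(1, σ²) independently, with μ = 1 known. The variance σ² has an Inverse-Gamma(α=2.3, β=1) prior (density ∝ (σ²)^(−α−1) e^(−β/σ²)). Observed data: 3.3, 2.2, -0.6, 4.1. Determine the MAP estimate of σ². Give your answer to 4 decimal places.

σ̂²_MAP = 1.9717

Sum of squared deviations about the known mean: SS = (3.3−1)² + (2.2−1)² + (-0.6−1)² + (4.1−1)² = 18.9.
The Normal likelihood contributes (σ²)^(−n/2) exp(−SS/(2σ²)), so the posterior is Inverse-Gamma(α + n/2, β + SS/2) = Inverse-Gamma(4.3, 10.45).
The mode of Inverse-Gamma(a, b) is b/(a+1) = 10.45/5.3 ≈ 1.9717.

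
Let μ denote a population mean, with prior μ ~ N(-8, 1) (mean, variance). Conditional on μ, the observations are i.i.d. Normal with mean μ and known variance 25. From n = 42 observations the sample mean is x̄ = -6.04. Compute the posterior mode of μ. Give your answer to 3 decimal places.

n = 42, x̄ = -6.04.
For a Normal prior and Normal likelihood with known variance, the posterior is Normal; its mode equals its mean, the precision-weighted average.
Prior precision 1/σ₀² = 1/1 = 1; data precision n/σ² = 42/25 = 1.68.
μ̂ = (1·(-8) + 1.68·(-6.04)) / (1 + 1.68) = (-18.1472)/2.68 = -11342/1675 ≈ -6.771.

μ̂_MAP = -6.771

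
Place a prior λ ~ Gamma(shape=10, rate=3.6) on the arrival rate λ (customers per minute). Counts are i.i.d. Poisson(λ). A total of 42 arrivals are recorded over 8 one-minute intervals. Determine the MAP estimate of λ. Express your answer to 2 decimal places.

λ̂_MAP = 4.40

Σxᵢ = 42, n = 8.
Posterior ∝ λ^9e^(−3.6λ) · λ^42e^(−8λ) = λ^51e^(−11.6λ), i.e. Gamma(shape=52, rate=11.6).
The mode of a Gamma(a, b) with a ≥ 1 (shape–rate) is (a−1)/b = 51/11.6 ≈ 4.40.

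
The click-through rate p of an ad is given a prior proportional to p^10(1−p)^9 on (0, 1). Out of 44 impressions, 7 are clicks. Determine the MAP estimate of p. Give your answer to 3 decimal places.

The prior density ∝ p^10(1−p)^9 is the kernel of Beta(11, 10).
Data: 7 successes in 44 trials. The binomial likelihood contributes p^7(1−p)^37, so the posterior is Beta(11+7, 10+37) = Beta(18, 47).
For Beta(a, b) with a, b > 1 the mode is (a−1)/(a+b−2) = 17/63 ≈ 0.270.

p̂_MAP = 0.270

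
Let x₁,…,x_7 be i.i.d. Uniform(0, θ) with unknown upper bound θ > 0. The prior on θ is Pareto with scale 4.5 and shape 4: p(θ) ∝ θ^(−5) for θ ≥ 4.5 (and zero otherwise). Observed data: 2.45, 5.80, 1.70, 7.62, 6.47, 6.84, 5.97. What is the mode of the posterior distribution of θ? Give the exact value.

θ̂_MAP = 7.62

The Uniform(0, θ) likelihood is θ^(−n) for θ ≥ max(xᵢ), zero otherwise. Here max(xᵢ) = 7.62.
Posterior ∝ θ^(−5) · θ^(−7) = θ^(−12) on θ ≥ max(4.5, 7.62) = 7.62.
This density is strictly decreasing in θ, so the posterior mode lies at the lower boundary of the support.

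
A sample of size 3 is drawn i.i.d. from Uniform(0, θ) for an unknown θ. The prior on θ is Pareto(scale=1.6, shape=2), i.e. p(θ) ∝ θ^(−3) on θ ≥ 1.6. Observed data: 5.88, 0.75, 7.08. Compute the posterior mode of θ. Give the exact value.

The Uniform(0, θ) likelihood is θ^(−n) for θ ≥ max(xᵢ), zero otherwise. Here max(xᵢ) = 7.08.
Posterior ∝ θ^(−3) · θ^(−3) = θ^(−6) on θ ≥ max(1.6, 7.08) = 7.08.
This density is strictly decreasing in θ, so the posterior mode lies at the lower boundary of the support.

θ̂_MAP = 7.08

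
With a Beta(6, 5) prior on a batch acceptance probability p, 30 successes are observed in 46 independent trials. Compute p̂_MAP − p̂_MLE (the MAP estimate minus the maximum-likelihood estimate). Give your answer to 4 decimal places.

Posterior is Beta(36, 21); MAP = (36−1)/(57−2) = 35/55 ≈ 0.63636.
MLE ignores the prior: p̂_MLE = k/n = 30/46 ≈ 0.65217.
Difference = 35/55 − 30/46 = -4/253 ≈ -0.0158.

MAP − MLE = -0.0158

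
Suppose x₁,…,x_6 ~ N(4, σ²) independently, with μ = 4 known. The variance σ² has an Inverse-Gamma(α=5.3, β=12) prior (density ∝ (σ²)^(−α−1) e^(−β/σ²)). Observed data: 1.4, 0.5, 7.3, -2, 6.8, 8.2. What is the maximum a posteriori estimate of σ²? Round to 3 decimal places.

Sum of squared deviations about the known mean: SS = (1.4−4)² + (0.5−4)² + (7.3−4)² + (-2−4)² + (6.8−4)² + (8.2−4)² = 91.38.
The Normal likelihood contributes (σ²)^(−n/2) exp(−SS/(2σ²)), so the posterior is Inverse-Gamma(α + n/2, β + SS/2) = Inverse-Gamma(8.3, 57.69).
The mode of Inverse-Gamma(a, b) is b/(a+1) = 57.69/9.3 ≈ 6.203.

σ̂²_MAP = 6.203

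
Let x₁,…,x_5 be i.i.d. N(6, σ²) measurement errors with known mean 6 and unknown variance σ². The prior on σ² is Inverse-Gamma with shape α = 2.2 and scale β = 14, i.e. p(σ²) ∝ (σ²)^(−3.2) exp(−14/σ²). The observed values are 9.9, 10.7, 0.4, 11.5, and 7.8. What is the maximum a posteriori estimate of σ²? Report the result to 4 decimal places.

Sum of squared deviations about the known mean: SS = (9.9−6)² + (10.7−6)² + (0.4−6)² + (11.5−6)² + (7.8−6)² = 102.15.
The Normal likelihood contributes (σ²)^(−n/2) exp(−SS/(2σ²)), so the posterior is Inverse-Gamma(α + n/2, β + SS/2) = Inverse-Gamma(4.7, 65.075).
The mode of Inverse-Gamma(a, b) is b/(a+1) = 65.075/5.7 ≈ 11.4167.

σ̂²_MAP = 11.4167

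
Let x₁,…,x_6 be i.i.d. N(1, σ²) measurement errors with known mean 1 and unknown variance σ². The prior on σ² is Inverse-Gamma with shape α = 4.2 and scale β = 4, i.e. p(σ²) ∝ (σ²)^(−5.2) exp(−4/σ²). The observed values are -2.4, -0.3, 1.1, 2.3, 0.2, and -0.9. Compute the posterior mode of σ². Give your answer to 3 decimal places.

Sum of squared deviations about the known mean: SS = (-2.4−1)² + (-0.3−1)² + (1.1−1)² + (2.3−1)² + (0.2−1)² + (-0.9−1)² = 19.2.
The Normal likelihood contributes (σ²)^(−n/2) exp(−SS/(2σ²)), so the posterior is Inverse-Gamma(α + n/2, β + SS/2) = Inverse-Gamma(7.2, 13.6).
The mode of Inverse-Gamma(a, b) is b/(a+1) = 13.6/8.2 ≈ 1.659.

σ̂²_MAP = 1.659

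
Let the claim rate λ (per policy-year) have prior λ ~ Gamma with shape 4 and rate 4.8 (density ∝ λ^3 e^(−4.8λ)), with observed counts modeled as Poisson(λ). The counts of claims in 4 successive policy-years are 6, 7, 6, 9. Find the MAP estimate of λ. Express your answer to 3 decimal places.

Σxᵢ = 6+7+6+9 = 28, with n = 4.
Posterior ∝ λ^3e^(−4.8λ) · λ^28e^(−4λ) = λ^31e^(−8.8λ), i.e. Gamma(shape=32, rate=8.8).
The mode of a Gamma(a, b) with a ≥ 1 (shape–rate) is (a−1)/b = 31/8.8 ≈ 3.523.

λ̂_MAP = 3.523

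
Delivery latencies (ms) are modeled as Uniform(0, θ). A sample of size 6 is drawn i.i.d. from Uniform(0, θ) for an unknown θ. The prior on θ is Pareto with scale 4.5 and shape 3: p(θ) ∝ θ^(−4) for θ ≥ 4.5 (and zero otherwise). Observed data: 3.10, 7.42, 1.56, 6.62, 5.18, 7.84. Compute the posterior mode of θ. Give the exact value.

The Uniform(0, θ) likelihood is θ^(−n) for θ ≥ max(xᵢ), zero otherwise. Here max(xᵢ) = 7.84.
Posterior ∝ θ^(−4) · θ^(−6) = θ^(−10) on θ ≥ max(4.5, 7.84) = 7.84.
This density is strictly decreasing in θ, so the posterior mode lies at the lower boundary of the support.

θ̂_MAP = 7.84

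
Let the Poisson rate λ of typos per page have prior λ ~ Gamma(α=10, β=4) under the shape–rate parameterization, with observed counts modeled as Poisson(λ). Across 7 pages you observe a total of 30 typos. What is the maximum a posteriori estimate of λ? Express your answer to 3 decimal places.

λ̂_MAP = 3.545

Σxᵢ = 30, n = 7.
Posterior ∝ λ^9e^(−4λ) · λ^30e^(−7λ) = λ^39e^(−11λ), i.e. Gamma(shape=40, rate=11).
The mode of a Gamma(a, b) with a ≥ 1 (shape–rate) is (a−1)/b = 39/11 ≈ 3.545.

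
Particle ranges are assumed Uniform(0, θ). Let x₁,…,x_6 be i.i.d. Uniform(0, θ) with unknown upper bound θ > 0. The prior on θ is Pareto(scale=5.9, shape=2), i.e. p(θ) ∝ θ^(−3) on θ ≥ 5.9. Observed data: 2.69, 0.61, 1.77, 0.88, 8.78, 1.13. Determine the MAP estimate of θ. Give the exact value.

The Uniform(0, θ) likelihood is θ^(−n) for θ ≥ max(xᵢ), zero otherwise. Here max(xᵢ) = 8.78.
Posterior ∝ θ^(−3) · θ^(−6) = θ^(−9) on θ ≥ max(5.9, 8.78) = 8.78.
This density is strictly decreasing in θ, so the posterior mode lies at the lower boundary of the support.

θ̂_MAP = 8.78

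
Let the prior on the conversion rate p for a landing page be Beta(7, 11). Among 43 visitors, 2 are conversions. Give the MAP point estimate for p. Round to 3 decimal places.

p̂_MAP = 0.136

Prior: Beta(7, 11).
Data: 2 successes in 43 trials. The binomial likelihood contributes p^2(1−p)^41, so the posterior is Beta(7+2, 11+41) = Beta(9, 52).
For Beta(a, b) with a, b > 1 the mode is (a−1)/(a+b−2) = 8/59 ≈ 0.136.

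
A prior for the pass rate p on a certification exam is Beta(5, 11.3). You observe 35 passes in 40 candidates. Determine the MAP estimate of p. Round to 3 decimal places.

p̂_MAP = 0.718

Prior: Beta(5, 11.3).
Data: 35 successes in 40 trials. The binomial likelihood contributes p^35(1−p)^5, so the posterior is Beta(5+35, 11.3+5) = Beta(40, 16.3).
For Beta(a, b) with a, b > 1 the mode is (a−1)/(a+b−2) = 39/54.3 ≈ 0.718.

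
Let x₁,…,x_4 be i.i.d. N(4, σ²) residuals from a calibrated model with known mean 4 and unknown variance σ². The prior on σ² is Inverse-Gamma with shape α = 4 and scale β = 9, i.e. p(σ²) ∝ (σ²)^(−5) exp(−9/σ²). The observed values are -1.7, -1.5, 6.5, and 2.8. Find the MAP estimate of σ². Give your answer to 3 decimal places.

Sum of squared deviations about the known mean: SS = (-1.7−4)² + (-1.5−4)² + (6.5−4)² + (2.8−4)² = 70.43.
The Normal likelihood contributes (σ²)^(−n/2) exp(−SS/(2σ²)), so the posterior is Inverse-Gamma(α + n/2, β + SS/2) = Inverse-Gamma(6, 44.215).
The mode of Inverse-Gamma(a, b) is b/(a+1) = 44.215/7 ≈ 6.316.

σ̂²_MAP = 6.316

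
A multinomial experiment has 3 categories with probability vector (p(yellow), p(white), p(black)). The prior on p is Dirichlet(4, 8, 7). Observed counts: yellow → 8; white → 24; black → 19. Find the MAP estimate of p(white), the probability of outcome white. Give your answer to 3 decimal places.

MAP estimate of p(white) = 0.463

The posterior is Dirichlet(αᵢ + nᵢ) = Dirichlet(12, 32, 26).
For a Dirichlet(a₁,…,a_K) with all aᵢ > 1, the mode has j-th component (aⱼ − 1)/(Σaᵢ − K).
Here Σaᵢ = 70 and K = 3, so p(white) = (32 − 1)/(70 − 3) = 31/67 ≈ 0.463.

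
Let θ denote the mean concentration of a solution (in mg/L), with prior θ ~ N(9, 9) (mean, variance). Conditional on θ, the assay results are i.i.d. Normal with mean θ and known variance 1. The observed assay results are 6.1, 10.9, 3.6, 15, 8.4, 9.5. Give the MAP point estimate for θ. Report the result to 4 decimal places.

θ̂_MAP = 8.9182

n = 6; x̄ = (6.1 + 10.9 + 3.6 + 15 + 8.4 + 9.5)/6 = 53.5/6 = 107/12 ≈ 8.9167.
For a Normal prior and Normal likelihood with known variance, the posterior is Normal; its mode equals its mean, the precision-weighted average.
Prior precision 1/σ₀² = 1/9; data precision n/σ² = 6/1 = 6.
θ̂ = ((1/9)·9 + 6·(107/12)) / (1/9 + 6) = 54.5/(55/9) = 981/110 ≈ 8.9182.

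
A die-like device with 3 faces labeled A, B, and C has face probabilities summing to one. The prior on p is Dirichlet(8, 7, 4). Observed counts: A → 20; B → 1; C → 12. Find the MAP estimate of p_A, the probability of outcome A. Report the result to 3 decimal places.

MAP estimate of p_A = 0.551

The posterior is Dirichlet(αᵢ + nᵢ) = Dirichlet(28, 8, 16).
For a Dirichlet(a₁,…,a_K) with all aᵢ > 1, the mode has j-th component (aⱼ − 1)/(Σaᵢ − K).
Here Σaᵢ = 52 and K = 3, so p_A = (28 − 1)/(52 − 3) = 27/49 ≈ 0.551.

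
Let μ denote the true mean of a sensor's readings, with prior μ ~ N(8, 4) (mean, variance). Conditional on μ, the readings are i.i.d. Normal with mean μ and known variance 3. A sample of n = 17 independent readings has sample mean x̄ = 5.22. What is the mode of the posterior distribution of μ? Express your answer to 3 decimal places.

n = 17, x̄ = 5.22.
For a Normal prior and Normal likelihood with known variance, the posterior is Normal; its mode equals its mean, the precision-weighted average.
Prior precision 1/σ₀² = 1/4 = 0.25; data precision n/σ² = 17/3.
μ̂ = (0.25·8 + (17/3)·5.22) / (0.25 + 17/3) = 31.58/(71/12) = 9474/1775 ≈ 5.337.

μ̂_MAP = 5.337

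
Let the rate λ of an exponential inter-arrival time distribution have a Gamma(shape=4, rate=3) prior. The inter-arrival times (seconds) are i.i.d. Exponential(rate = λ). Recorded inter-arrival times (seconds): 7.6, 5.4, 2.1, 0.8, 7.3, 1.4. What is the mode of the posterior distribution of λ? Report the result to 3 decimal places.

λ̂_MAP = 0.326

The Exponential(rate=λ) likelihood is ∝ λ^n e^(−λΣtᵢ). Here n = 6 and Σtᵢ = 7.6 + 5.4 + 2.1 + 0.8 + 7.3 + 1.4 = 24.6.
Posterior ∝ λ^3e^(−3λ) · λ^6e^(−24.6λ) = λ^9e^(−27.6λ), i.e. Gamma(10, 27.6).
Mode = (a−1)/b = 9/27.6 ≈ 0.326.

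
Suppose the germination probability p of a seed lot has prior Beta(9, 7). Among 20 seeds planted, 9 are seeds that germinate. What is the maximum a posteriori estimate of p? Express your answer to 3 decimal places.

p̂_MAP = 0.500

Prior: Beta(9, 7).
Data: 9 successes in 20 trials. The binomial likelihood contributes p^9(1−p)^11, so the posterior is Beta(9+9, 7+11) = Beta(18, 18).
For Beta(a, b) with a, b > 1 the mode is (a−1)/(a+b−2) = 17/34 ≈ 0.500.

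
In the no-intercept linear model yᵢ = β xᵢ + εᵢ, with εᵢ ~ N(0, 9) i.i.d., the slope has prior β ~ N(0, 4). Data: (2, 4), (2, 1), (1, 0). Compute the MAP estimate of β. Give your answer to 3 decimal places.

β̂_MAP = 0.889

log p(β | y) = −Σ(yᵢ − βxᵢ)²/(2·9) − β²/(2·4) + const.
Setting the derivative to zero: Σxᵢ(yᵢ − βxᵢ)/9 − β/4 = 0, so β = Σxᵢyᵢ / (Σxᵢ² + σ²/τ²).
Σxᵢyᵢ = 2·4 + 2·1 + 1·0 = 10; Σxᵢ² = 9; σ²/τ² = 2.25.
β̂_MAP = 10 / (9 + 2.25) = 10/11.25 ≈ 0.889.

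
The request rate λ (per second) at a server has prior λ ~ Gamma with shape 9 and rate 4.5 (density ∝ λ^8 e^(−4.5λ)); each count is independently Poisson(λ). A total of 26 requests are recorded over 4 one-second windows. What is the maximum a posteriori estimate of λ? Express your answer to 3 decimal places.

Σxᵢ = 26, n = 4.
Posterior ∝ λ^8e^(−4.5λ) · λ^26e^(−4λ) = λ^34e^(−8.5λ), i.e. Gamma(shape=35, rate=8.5).
The mode of a Gamma(a, b) with a ≥ 1 (shape–rate) is (a−1)/b = 34/8.5 ≈ 4.000.

λ̂_MAP = 4.000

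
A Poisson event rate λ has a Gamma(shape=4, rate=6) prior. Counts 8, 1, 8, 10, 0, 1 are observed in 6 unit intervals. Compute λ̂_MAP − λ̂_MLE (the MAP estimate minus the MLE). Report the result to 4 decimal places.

Σxᵢ = 28. Posterior is Gamma(32, 12); MAP = (32−1)/12 = 31/12 ≈ 2.58333.
MLE = x̄ = 28/6 ≈ 4.66667.
Difference = 31/12 − 28/6 = -25/12 ≈ -2.0833.

MAP − MLE = -2.0833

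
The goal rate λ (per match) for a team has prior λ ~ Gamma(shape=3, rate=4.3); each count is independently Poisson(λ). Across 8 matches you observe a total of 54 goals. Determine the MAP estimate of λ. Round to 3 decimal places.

λ̂_MAP = 4.553

Σxᵢ = 54, n = 8.
Posterior ∝ λ^2e^(−4.3λ) · λ^54e^(−8λ) = λ^56e^(−12.3λ), i.e. Gamma(shape=57, rate=12.3).
The mode of a Gamma(a, b) with a ≥ 1 (shape–rate) is (a−1)/b = 56/12.3 ≈ 4.553.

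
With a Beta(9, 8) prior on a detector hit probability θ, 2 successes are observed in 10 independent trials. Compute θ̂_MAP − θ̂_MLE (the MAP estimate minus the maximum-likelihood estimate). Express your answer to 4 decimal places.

MAP − MLE = 0.2000

Posterior is Beta(11, 16); MAP = (11−1)/(27−2) = 10/25 ≈ 0.40000.
MLE ignores the prior: θ̂_MLE = k/n = 2/10 ≈ 0.20000.
Difference = 10/25 − 2/10 = 1/5 ≈ 0.2000.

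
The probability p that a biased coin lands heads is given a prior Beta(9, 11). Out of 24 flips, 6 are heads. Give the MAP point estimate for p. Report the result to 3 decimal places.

p̂_MAP = 0.333

Prior: Beta(9, 11).
Data: 6 successes in 24 trials. The binomial likelihood contributes p^6(1−p)^18, so the posterior is Beta(9+6, 11+18) = Beta(15, 29).
For Beta(a, b) with a, b > 1 the mode is (a−1)/(a+b−2) = 14/42 ≈ 0.333.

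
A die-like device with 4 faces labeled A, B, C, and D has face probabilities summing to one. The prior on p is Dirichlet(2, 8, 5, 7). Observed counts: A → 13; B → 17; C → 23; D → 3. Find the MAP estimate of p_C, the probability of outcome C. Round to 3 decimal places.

MAP estimate of p_C = 0.365

The posterior is Dirichlet(αᵢ + nᵢ) = Dirichlet(15, 25, 28, 10).
For a Dirichlet(a₁,…,a_K) with all aᵢ > 1, the mode has j-th component (aⱼ − 1)/(Σaᵢ − K).
Here Σaᵢ = 78 and K = 4, so p_C = (28 − 1)/(78 − 4) = 27/74 ≈ 0.365.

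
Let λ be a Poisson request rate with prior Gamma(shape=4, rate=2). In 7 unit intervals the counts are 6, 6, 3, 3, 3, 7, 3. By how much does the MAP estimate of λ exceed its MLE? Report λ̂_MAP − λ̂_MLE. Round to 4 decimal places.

MAP − MLE = -0.6508

Σxᵢ = 31. Posterior is Gamma(35, 9); MAP = (35−1)/9 = 34/9 ≈ 3.77778.
MLE = x̄ = 31/7 ≈ 4.42857.
Difference = 34/9 − 31/7 = -41/63 ≈ -0.6508.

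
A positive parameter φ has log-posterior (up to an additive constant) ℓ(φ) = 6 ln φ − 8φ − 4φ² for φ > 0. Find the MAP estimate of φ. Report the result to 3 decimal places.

ℓ'(φ) = 6/φ − 8 − 8φ. Setting this to zero and multiplying by φ: 8φ² + 8φ − 6 = 0.
φ = (−8 + √(8² + 4·8·6)) / (2·8) = (−8 + √256) / 16 = (−8 + 16)/16 = 1/2.
ℓ''(φ) = −6/φ² − 8 < 0, confirming a maximum.

φ̂_MAP = 0.500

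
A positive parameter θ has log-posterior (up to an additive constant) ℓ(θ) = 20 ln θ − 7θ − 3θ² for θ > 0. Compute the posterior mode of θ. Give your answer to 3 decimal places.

θ̂_MAP = 1.333

ℓ'(θ) = 20/θ − 7 − 6θ. Setting this to zero and multiplying by θ: 6θ² + 7θ − 20 = 0.
θ = (−7 + √(7² + 4·6·20)) / (2·6) = (−7 + √529) / 12 = (−7 + 23)/12 = 4/3.
ℓ''(θ) = −20/θ² − 6 < 0, confirming a maximum.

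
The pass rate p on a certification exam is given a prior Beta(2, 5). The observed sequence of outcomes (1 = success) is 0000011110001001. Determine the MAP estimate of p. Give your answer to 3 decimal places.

Prior: Beta(2, 5).
Data: 6 successes in 16 trials (from the sequence). The binomial likelihood contributes p^6(1−p)^10, so the posterior is Beta(2+6, 5+10) = Beta(8, 15).
For Beta(a, b) with a, b > 1 the mode is (a−1)/(a+b−2) = 7/21 ≈ 0.333.

p̂_MAP = 0.333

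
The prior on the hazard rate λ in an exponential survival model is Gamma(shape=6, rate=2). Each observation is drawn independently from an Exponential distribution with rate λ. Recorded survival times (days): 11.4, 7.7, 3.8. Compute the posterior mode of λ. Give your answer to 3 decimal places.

λ̂_MAP = 0.321

The Exponential(rate=λ) likelihood is ∝ λ^n e^(−λΣtᵢ). Here n = 3 and Σtᵢ = 11.4 + 7.7 + 3.8 = 22.9.
Posterior ∝ λ^5e^(−2λ) · λ^3e^(−22.9λ) = λ^8e^(−24.9λ), i.e. Gamma(9, 24.9).
Mode = (a−1)/b = 8/24.9 ≈ 0.321.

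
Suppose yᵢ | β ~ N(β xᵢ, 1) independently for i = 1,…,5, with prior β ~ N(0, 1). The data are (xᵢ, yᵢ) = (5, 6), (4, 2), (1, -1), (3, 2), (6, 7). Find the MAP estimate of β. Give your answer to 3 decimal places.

β̂_MAP = 0.966

log p(β | y) = −Σ(yᵢ − βxᵢ)²/(2·1) − β²/(2·1) + const.
Setting the derivative to zero: Σxᵢ(yᵢ − βxᵢ)/1 − β/1 = 0, so β = Σxᵢyᵢ / (Σxᵢ² + σ²/τ²).
Σxᵢyᵢ = 5·6 + 4·2 + 1·(-1) + 3·2 + 6·7 = 85; Σxᵢ² = 87; σ²/τ² = 1.
β̂_MAP = 85 / (87 + 1) = 85/88 ≈ 0.966.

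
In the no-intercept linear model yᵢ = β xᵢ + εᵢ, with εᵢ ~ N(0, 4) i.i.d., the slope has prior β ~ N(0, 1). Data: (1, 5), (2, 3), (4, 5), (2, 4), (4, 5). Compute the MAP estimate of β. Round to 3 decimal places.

log p(β | y) = −Σ(yᵢ − βxᵢ)²/(2·4) − β²/(2·1) + const.
Setting the derivative to zero: Σxᵢ(yᵢ − βxᵢ)/4 − β/1 = 0, so β = Σxᵢyᵢ / (Σxᵢ² + σ²/τ²).
Σxᵢyᵢ = 1·5 + 2·3 + 4·5 + 2·4 + 4·5 = 59; Σxᵢ² = 41; σ²/τ² = 4.
β̂_MAP = 59 / (41 + 4) = 59/45 ≈ 1.311.

β̂_MAP = 1.311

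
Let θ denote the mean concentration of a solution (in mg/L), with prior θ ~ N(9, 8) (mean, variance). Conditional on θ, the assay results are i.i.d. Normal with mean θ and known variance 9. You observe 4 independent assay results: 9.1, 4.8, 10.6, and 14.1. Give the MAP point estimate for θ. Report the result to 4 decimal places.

n = 4; x̄ = (9.1 + 4.8 + 10.6 + 14.1)/4 = 38.6/4 = 9.65.
For a Normal prior and Normal likelihood with known variance, the posterior is Normal; its mode equals its mean, the precision-weighted average.
Prior precision 1/σ₀² = 1/8 = 0.125; data precision n/σ² = 4/9.
θ̂ = (0.125·9 + (4/9)·9.65) / (0.125 + 4/9) = (1949/360)/(41/72) = 1949/205 ≈ 9.5073.

θ̂_MAP = 9.5073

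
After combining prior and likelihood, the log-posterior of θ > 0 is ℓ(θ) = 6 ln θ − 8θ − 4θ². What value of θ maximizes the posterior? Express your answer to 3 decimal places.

θ̂_MAP = 0.500

ℓ'(θ) = 6/θ − 8 − 8θ. Setting this to zero and multiplying by θ: 8θ² + 8θ − 6 = 0.
θ = (−8 + √(8² + 4·8·6)) / (2·8) = (−8 + √256) / 16 = (−8 + 16)/16 = 1/2.
ℓ''(θ) = −6/θ² − 8 < 0, confirming a maximum.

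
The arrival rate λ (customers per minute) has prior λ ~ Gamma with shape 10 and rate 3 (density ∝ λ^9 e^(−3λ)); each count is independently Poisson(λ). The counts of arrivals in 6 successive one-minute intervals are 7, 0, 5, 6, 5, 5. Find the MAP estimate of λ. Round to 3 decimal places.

Σxᵢ = 7+0+5+6+5+5 = 28, with n = 6.
Posterior ∝ λ^9e^(−3λ) · λ^28e^(−6λ) = λ^37e^(−9λ), i.e. Gamma(shape=38, rate=9).
The mode of a Gamma(a, b) with a ≥ 1 (shape–rate) is (a−1)/b = 37/9 ≈ 4.111.

λ̂_MAP = 4.111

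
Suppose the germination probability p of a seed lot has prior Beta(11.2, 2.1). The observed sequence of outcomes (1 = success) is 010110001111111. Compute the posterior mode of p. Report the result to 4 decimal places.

p̂_MAP = 0.7681

Prior: Beta(11.2, 2.1).
Data: 10 successes in 15 trials (from the sequence). The binomial likelihood contributes p^10(1−p)^5, so the posterior is Beta(11.2+10, 2.1+5) = Beta(21.2, 7.1).
For Beta(a, b) with a, b > 1 the mode is (a−1)/(a+b−2) = 20.2/26.3 ≈ 0.7681.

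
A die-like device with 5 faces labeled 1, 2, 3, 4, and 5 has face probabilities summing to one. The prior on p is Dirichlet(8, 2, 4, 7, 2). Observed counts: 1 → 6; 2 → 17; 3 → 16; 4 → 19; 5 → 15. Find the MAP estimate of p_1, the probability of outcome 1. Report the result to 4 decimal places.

The posterior is Dirichlet(αᵢ + nᵢ) = Dirichlet(14, 19, 20, 26, 17).
For a Dirichlet(a₁,…,a_K) with all aᵢ > 1, the mode has j-th component (aⱼ − 1)/(Σaᵢ − K).
Here Σaᵢ = 96 and K = 5, so p_1 = (14 − 1)/(96 − 5) = 13/91 ≈ 0.1429.

MAP estimate: 0.1429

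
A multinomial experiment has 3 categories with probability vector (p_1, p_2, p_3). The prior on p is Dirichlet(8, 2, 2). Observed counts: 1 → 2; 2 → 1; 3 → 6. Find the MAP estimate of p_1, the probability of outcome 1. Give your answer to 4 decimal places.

MAP estimate: 0.5000

The posterior is Dirichlet(αᵢ + nᵢ) = Dirichlet(10, 3, 8).
For a Dirichlet(a₁,…,a_K) with all aᵢ > 1, the mode has j-th component (aⱼ − 1)/(Σaᵢ − K).
Here Σaᵢ = 21 and K = 3, so p_1 = (10 − 1)/(21 − 3) = 9/18 ≈ 0.5000.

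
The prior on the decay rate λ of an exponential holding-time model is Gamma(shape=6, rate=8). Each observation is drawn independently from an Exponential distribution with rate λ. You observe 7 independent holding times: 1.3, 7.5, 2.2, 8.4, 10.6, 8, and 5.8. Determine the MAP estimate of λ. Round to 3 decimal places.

The Exponential(rate=λ) likelihood is ∝ λ^n e^(−λΣtᵢ). Here n = 7 and Σtᵢ = 1.3 + 7.5 + 2.2 + 8.4 + 10.6 + 8 + 5.8 = 43.8.
Posterior ∝ λ^5e^(−8λ) · λ^7e^(−43.8λ) = λ^12e^(−51.8λ), i.e. Gamma(13, 51.8).
Mode = (a−1)/b = 12/51.8 ≈ 0.232.

λ̂_MAP = 0.232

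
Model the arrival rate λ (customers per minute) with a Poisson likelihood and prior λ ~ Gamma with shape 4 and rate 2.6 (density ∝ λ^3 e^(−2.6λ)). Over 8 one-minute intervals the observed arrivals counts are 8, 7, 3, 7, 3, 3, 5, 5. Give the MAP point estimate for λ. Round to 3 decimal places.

Σxᵢ = 8+7+3+7+3+3+5+5 = 41, with n = 8.
Posterior ∝ λ^3e^(−2.6λ) · λ^41e^(−8λ) = λ^44e^(−10.6λ), i.e. Gamma(shape=45, rate=10.6).
The mode of a Gamma(a, b) with a ≥ 1 (shape–rate) is (a−1)/b = 44/10.6 ≈ 4.151.

λ̂_MAP = 4.151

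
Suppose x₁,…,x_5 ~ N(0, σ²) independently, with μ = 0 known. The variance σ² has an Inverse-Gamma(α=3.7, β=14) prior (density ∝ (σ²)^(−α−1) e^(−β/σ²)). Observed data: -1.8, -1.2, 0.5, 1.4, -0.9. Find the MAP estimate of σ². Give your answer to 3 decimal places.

σ̂²_MAP = 2.479

Sum of squared deviations about the known mean: SS = (-1.8−0)² + (-1.2−0)² + (0.5−0)² + (1.4−0)² + (-0.9−0)² = 7.7.
The Normal likelihood contributes (σ²)^(−n/2) exp(−SS/(2σ²)), so the posterior is Inverse-Gamma(α + n/2, β + SS/2) = Inverse-Gamma(6.2, 17.85).
The mode of Inverse-Gamma(a, b) is b/(a+1) = 17.85/7.2 ≈ 2.479.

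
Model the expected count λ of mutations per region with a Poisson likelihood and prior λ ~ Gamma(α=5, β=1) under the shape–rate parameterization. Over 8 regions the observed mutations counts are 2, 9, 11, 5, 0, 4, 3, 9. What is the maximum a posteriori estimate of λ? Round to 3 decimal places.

λ̂_MAP = 5.222

Σxᵢ = 2+9+11+5+0+4+3+9 = 43, with n = 8.
Posterior ∝ λ^4e^(−1λ) · λ^43e^(−8λ) = λ^47e^(−9λ), i.e. Gamma(shape=48, rate=9).
The mode of a Gamma(a, b) with a ≥ 1 (shape–rate) is (a−1)/b = 47/9 ≈ 5.222.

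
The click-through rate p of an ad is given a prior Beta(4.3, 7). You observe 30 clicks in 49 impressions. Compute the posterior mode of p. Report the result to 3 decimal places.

p̂_MAP = 0.571

Prior: Beta(4.3, 7).
Data: 30 successes in 49 trials. The binomial likelihood contributes p^30(1−p)^19, so the posterior is Beta(4.3+30, 7+19) = Beta(34.3, 26).
For Beta(a, b) with a, b > 1 the mode is (a−1)/(a+b−2) = 33.3/58.3 ≈ 0.571.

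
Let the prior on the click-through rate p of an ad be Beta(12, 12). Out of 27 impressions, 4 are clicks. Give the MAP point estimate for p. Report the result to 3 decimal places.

Prior: Beta(12, 12).
Data: 4 successes in 27 trials. The binomial likelihood contributes p^4(1−p)^23, so the posterior is Beta(12+4, 12+23) = Beta(16, 35).
For Beta(a, b) with a, b > 1 the mode is (a−1)/(a+b−2) = 15/49 ≈ 0.306.

p̂_MAP = 0.306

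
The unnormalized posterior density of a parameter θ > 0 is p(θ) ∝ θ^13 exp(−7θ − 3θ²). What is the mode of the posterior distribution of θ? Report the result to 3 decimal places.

θ̂_MAP = 1.000

ℓ'(θ) = 13/θ − 7 − 6θ. Setting this to zero and multiplying by θ: 6θ² + 7θ − 13 = 0.
θ = (−7 + √(7² + 4·6·13)) / (2·6) = (−7 + √361) / 12 = (−7 + 19)/12 = 1.
ℓ''(θ) = −13/θ² − 6 < 0, confirming a maximum.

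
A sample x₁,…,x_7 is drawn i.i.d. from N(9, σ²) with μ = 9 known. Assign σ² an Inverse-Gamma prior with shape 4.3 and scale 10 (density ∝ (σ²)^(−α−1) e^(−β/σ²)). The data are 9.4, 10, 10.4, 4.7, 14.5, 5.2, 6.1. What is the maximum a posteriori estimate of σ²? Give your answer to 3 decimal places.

Sum of squared deviations about the known mean: SS = (9.4−9)² + (10−9)² + (10.4−9)² + (4.7−9)² + (14.5−9)² + (5.2−9)² + (6.1−9)² = 74.71.
The Normal likelihood contributes (σ²)^(−n/2) exp(−SS/(2σ²)), so the posterior is Inverse-Gamma(α + n/2, β + SS/2) = Inverse-Gamma(7.8, 47.355).
The mode of Inverse-Gamma(a, b) is b/(a+1) = 47.355/8.8 ≈ 5.381.

σ̂²_MAP = 5.381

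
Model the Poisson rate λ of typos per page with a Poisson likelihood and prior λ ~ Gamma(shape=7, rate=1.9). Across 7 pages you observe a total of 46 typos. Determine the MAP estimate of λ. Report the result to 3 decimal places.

Σxᵢ = 46, n = 7.
Posterior ∝ λ^6e^(−1.9λ) · λ^46e^(−7λ) = λ^52e^(−8.9λ), i.e. Gamma(shape=53, rate=8.9).
The mode of a Gamma(a, b) with a ≥ 1 (shape–rate) is (a−1)/b = 52/8.9 ≈ 5.843.

λ̂_MAP = 5.843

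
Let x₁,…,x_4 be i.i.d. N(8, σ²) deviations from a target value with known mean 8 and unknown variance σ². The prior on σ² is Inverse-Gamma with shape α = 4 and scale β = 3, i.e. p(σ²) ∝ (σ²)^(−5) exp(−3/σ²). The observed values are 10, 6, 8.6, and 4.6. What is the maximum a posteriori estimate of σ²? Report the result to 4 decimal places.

Sum of squared deviations about the known mean: SS = (10−8)² + (6−8)² + (8.6−8)² + (4.6−8)² = 19.92.
The Normal likelihood contributes (σ²)^(−n/2) exp(−SS/(2σ²)), so the posterior is Inverse-Gamma(α + n/2, β + SS/2) = Inverse-Gamma(6, 12.96).
The mode of Inverse-Gamma(a, b) is b/(a+1) = 12.96/7 ≈ 1.8514.

σ̂²_MAP = 1.8514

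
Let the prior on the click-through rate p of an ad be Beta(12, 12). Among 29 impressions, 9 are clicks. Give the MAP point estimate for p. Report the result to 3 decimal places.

Prior: Beta(12, 12).
Data: 9 successes in 29 trials. The binomial likelihood contributes p^9(1−p)^20, so the posterior is Beta(12+9, 12+20) = Beta(21, 32).
For Beta(a, b) with a, b > 1 the mode is (a−1)/(a+b−2) = 20/51 ≈ 0.392.

p̂_MAP = 0.392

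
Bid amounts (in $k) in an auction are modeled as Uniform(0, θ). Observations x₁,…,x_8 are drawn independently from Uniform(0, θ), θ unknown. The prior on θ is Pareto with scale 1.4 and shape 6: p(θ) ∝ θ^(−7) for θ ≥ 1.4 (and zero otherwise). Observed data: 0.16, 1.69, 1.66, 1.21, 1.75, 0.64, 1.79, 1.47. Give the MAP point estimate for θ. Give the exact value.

θ̂_MAP = 1.79

The Uniform(0, θ) likelihood is θ^(−n) for θ ≥ max(xᵢ), zero otherwise. Here max(xᵢ) = 1.79.
Posterior ∝ θ^(−7) · θ^(−8) = θ^(−15) on θ ≥ max(1.4, 1.79) = 1.79.
This density is strictly decreasing in θ, so the posterior mode lies at the lower boundary of the support.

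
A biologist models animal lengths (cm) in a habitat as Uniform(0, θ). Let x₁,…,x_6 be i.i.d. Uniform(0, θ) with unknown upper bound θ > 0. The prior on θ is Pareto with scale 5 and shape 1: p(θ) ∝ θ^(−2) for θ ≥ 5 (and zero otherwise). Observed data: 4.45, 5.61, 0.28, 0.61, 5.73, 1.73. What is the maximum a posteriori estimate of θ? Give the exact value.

The Uniform(0, θ) likelihood is θ^(−n) for θ ≥ max(xᵢ), zero otherwise. Here max(xᵢ) = 5.73.
Posterior ∝ θ^(−2) · θ^(−6) = θ^(−8) on θ ≥ max(5, 5.73) = 5.73.
This density is strictly decreasing in θ, so the posterior mode lies at the lower boundary of the support.

θ̂_MAP = 5.73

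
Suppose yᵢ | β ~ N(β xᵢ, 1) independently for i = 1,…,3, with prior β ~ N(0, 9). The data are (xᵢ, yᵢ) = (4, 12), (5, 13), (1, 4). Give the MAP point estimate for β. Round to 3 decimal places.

β̂_MAP = 2.778

log p(β | y) = −Σ(yᵢ − βxᵢ)²/(2·1) − β²/(2·9) + const.
Setting the derivative to zero: Σxᵢ(yᵢ − βxᵢ)/1 − β/9 = 0, so β = Σxᵢyᵢ / (Σxᵢ² + σ²/τ²).
Σxᵢyᵢ = 4·12 + 5·13 + 1·4 = 117; Σxᵢ² = 42; σ²/τ² = 1/9.
β̂_MAP = 117 / (42 + 1/9) = 117/(379/9) = 1053/379 ≈ 2.778.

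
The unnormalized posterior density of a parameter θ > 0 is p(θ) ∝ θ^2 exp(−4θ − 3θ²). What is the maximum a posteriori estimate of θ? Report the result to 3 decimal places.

θ̂_MAP = 0.333

ℓ'(θ) = 2/θ − 4 − 6θ. Setting this to zero and multiplying by θ: 6θ² + 4θ − 2 = 0.
θ = (−4 + √(4² + 4·6·2)) / (2·6) = (−4 + √64) / 12 = (−4 + 8)/12 = 1/3.
ℓ''(θ) = −2/θ² − 6 < 0, confirming a maximum.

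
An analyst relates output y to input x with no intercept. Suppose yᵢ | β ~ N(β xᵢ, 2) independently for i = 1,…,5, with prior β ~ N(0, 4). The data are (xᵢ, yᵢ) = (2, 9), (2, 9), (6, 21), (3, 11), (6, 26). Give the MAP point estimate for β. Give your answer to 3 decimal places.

log p(β | y) = −Σ(yᵢ − βxᵢ)²/(2·2) − β²/(2·4) + const.
Setting the derivative to zero: Σxᵢ(yᵢ − βxᵢ)/2 − β/4 = 0, so β = Σxᵢyᵢ / (Σxᵢ² + σ²/τ²).
Σxᵢyᵢ = 2·9 + 2·9 + 6·21 + 3·11 + 6·26 = 351; Σxᵢ² = 89; σ²/τ² = 0.5.
β̂_MAP = 351 / (89 + 0.5) = 351/89.5 ≈ 3.922.

β̂_MAP = 3.922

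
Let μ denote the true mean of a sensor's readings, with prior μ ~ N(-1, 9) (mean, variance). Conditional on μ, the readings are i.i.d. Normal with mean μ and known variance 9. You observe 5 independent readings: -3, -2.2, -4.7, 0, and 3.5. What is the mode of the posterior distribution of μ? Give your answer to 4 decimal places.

n = 5; x̄ = ((-3) + (-2.2) + (-4.7) + 0 + 3.5)/5 = -6.4/5 = -1.28.
For a Normal prior and Normal likelihood with known variance, the posterior is Normal; its mode equals its mean, the precision-weighted average.
Prior precision 1/σ₀² = 1/9; data precision n/σ² = 5/9.
μ̂ = ((1/9)·(-1) + (5/9)·(-1.28)) / (1/9 + 5/9) = (-37/45)/(2/3) = -37/30 ≈ -1.2333.

μ̂_MAP = -1.2333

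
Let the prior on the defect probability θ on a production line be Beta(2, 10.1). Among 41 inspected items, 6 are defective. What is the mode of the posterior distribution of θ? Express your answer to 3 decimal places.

θ̂_MAP = 0.137

Prior: Beta(2, 10.1).
Data: 6 successes in 41 trials. The binomial likelihood contributes θ^6(1−θ)^35, so the posterior is Beta(2+6, 10.1+35) = Beta(8, 45.1).
For Beta(a, b) with a, b > 1 the mode is (a−1)/(a+b−2) = 7/51.1 ≈ 0.137.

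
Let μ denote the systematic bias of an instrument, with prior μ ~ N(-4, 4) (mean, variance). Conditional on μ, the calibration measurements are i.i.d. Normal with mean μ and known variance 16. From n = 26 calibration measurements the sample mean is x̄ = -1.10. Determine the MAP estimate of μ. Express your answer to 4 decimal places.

μ̂_MAP = -1.4867

n = 26, x̄ = -1.10.
For a Normal prior and Normal likelihood with known variance, the posterior is Normal; its mode equals its mean, the precision-weighted average.
Prior precision 1/σ₀² = 1/4 = 0.25; data precision n/σ² = 26/16 = 1.625.
μ̂ = (0.25·(-4) + 1.625·(-1.1)) / (0.25 + 1.625) = (-2.7875)/1.875 = -223/150 ≈ -1.4867.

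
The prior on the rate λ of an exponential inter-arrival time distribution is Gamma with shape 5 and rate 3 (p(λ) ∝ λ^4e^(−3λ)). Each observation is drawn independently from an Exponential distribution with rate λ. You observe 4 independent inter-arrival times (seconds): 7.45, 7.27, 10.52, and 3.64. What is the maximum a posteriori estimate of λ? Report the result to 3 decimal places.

λ̂_MAP = 0.251

The Exponential(rate=λ) likelihood is ∝ λ^n e^(−λΣtᵢ). Here n = 4 and Σtᵢ = 7.45 + 7.27 + 10.52 + 3.64 = 28.88.
Posterior ∝ λ^4e^(−3λ) · λ^4e^(−28.88λ) = λ^8e^(−31.88λ), i.e. Gamma(9, 31.88).
Mode = (a−1)/b = 8/31.88 ≈ 0.251.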